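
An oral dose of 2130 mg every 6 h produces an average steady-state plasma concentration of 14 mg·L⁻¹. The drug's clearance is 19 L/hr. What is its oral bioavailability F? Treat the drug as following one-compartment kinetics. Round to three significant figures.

0.749

F·D/τ = CL·Css at steady state → F = CL·Css·τ / D.
F = 19 × 14 × 6 / 2130 = 0.749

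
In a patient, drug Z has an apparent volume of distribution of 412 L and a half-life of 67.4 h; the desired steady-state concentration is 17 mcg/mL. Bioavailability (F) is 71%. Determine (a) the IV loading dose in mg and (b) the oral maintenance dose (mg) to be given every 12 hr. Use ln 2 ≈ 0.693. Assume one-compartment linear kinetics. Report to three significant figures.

LD = Vd × C = 412.0 × 17 = 7004 mg
CL = 0.693 × Vd / t½ = 0.693 × 412.0 / 67.4 = 4.236 L/h
D = CL × Css × τ / F = 4.236 × 17 × 12 / 0.71 = 1217 mg

(a) 7000 mg; (b) 1220 mg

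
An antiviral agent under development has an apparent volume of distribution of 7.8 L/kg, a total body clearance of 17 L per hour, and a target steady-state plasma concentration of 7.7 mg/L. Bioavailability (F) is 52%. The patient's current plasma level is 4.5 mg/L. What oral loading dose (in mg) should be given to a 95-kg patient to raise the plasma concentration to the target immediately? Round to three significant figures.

Vd(total) = 95 kg × 7.8 L/kg = 741.0 L
Concentration deficit ΔC = 7.7 − 4.5 = 3.200 mg/L
LD = Vd × ΔC / F = 741.0 × 3.200 / 0.52 = 4560 mg

4560 mg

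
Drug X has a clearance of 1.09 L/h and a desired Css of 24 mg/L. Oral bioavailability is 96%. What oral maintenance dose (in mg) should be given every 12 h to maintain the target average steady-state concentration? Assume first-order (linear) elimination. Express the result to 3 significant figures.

D = CL × Css × τ / F = 1.090 × 24 × 12 / 0.96 = 327.0 mg

327 mg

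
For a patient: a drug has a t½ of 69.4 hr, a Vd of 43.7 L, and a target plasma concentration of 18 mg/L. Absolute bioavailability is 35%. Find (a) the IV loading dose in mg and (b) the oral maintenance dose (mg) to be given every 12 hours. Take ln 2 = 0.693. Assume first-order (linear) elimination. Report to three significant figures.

LD = Vd × C = 43.70 × 18 = 786.6 mg
CL = 0.693 × Vd / t½ = 0.693 × 43.70 / 69.4 = 0.4364 L/h
D = CL × Css × τ / F = 0.4364 × 18 × 12 / 0.35 = 269.3 mg

(a) 787 mg; (b) 269 mg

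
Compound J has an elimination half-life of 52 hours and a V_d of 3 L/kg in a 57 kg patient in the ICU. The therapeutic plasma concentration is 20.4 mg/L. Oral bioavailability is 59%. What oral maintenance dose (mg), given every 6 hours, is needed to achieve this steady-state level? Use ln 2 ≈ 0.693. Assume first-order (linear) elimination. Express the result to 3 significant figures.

473 mg

Vd = 3 L/kg × 57 kg = 171.0 L
CL = 0.693 × Vd / t½ = 0.693 × 171.0 / 52 = 2.279 L/h
D = CL × Css × τ / F = 2.279 × 20.4 × 6 / 0.59 = 472.8 mg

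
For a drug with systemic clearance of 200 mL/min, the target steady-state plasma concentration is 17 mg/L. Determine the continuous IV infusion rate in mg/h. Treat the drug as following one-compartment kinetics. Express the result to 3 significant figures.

204 mg/h

CL = 200 mL/min = 200 × 0.06 = 12.00 L/h
R₀ = 12.00 × 17 = 204.0 mg/h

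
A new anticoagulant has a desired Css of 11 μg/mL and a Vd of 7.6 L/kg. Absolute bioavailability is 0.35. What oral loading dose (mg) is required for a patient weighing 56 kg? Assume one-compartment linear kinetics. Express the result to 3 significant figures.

Vd(total) = 56 kg × 7.6 L/kg = 425.6 L
The loading dose fills Vd to the target concentration.
LD = Vd × C / F = 425.6 × 11.00 / 0.35 = 13380 mg

13400 mg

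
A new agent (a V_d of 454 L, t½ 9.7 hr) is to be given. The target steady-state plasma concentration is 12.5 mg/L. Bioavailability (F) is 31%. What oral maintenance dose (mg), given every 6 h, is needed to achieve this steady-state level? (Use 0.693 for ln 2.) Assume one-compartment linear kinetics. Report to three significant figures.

k = 0.693/9.7 = 0.07144 h⁻¹, so CL = k·Vd = 0.07144 × 454.0 = 32.43 L/h
D = CL × Css × τ / F = 32.43 × 12.5 × 6 / 0.31 = 7846 mg

7850 mg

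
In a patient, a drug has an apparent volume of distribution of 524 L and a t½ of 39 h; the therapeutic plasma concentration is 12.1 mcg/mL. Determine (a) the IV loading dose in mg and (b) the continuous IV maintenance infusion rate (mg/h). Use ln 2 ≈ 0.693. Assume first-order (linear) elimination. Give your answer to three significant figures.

(a) 6340 mg; (b) 113 mg/h

LD = Vd × C = 524.0 × 12.1 = 6340 mg
CL = 0.693 × Vd / t½ = 0.693 × 524.0 / 39 = 9.311 L/h
Infusion rate = CL × Css = 9.311 × 12.1 = 112.7 mg/h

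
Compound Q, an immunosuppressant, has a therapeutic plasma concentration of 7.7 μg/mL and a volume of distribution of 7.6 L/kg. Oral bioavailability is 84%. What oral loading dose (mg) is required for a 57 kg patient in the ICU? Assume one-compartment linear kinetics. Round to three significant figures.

3970 mg

Vd = 7.6 L/kg × 57 kg = 433.2 L
LD = Vd × C / F = 433.2 × 7.700 / 0.84 = 3971 mg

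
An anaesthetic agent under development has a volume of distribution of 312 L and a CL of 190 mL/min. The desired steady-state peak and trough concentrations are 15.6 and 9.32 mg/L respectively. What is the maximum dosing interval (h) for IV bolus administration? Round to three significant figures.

14.1 h

CL = 190 mL/min = 190 × 0.06 = 11.40 L/h
k = CL / Vd = 11.40 / 312.0 = 0.03654 h⁻¹
Between IV bolus doses, concentration decays as C = C₀·e^(−kτ), so C_peak/C_trough = e^(kτ).
τ_max = ln(C_peak/C_trough) / k = ln(15.6/9.32) / 0.03654 = 0.5151 / 0.03654 = 14.10 h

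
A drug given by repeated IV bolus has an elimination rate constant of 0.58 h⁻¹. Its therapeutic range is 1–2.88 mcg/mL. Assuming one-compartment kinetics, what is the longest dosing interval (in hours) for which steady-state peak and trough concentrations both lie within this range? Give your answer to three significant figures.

Between IV bolus doses, concentration decays as C = C₀·e^(−kτ), so C_peak/C_trough = e^(kτ).
τ_max = ln(C_peak/C_trough) / k = ln(2.88/1) / 0.5800 = 1.058 / 0.5800 = 1.824 h

1.82 h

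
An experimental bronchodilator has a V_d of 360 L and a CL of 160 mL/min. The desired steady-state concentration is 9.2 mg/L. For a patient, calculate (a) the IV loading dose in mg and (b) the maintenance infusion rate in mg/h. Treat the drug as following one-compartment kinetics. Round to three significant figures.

(a) 3310 mg; (b) 88.3 mg/h

Loading dose = Vd × C = 360.0 × 9.2 = 3312 mg
CL = 160 mL/min × 60/1000 = 9.600 L/h
Maintenance: replace elimination → rate = CL × Css = 9.600 × 9.2 = 88.32 mg/h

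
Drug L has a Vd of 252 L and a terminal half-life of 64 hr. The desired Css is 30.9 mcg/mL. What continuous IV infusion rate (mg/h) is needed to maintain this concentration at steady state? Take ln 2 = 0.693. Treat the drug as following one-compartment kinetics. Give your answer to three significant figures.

CL = 0.693 × Vd / t½ = 0.693 × 252.0 / 64 = 2.729 L/h
Infusion rate = CL × Css = 2.729 × 30.9 = 84.33 mg/h

84.3 mg/h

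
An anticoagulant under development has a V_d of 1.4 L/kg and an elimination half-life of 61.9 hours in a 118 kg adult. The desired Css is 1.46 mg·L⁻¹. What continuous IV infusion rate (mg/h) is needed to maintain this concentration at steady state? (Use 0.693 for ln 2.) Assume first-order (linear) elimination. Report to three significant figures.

2.70 mg/h

Vd(total) = 118 kg × 1.4 L/kg = 165.2 L
CL = ln 2 · Vd / t½ = 0.693 × 165.2 / 61.9 = 1.849 L/h
Infusion rate = CL × Css = 1.849 × 1.46 = 2.700 mg/h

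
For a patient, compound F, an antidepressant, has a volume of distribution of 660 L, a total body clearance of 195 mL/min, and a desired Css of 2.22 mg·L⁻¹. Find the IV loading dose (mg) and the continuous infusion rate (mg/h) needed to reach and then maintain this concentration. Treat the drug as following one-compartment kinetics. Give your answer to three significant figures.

LD = Vd · C_target = 660.0 × 2.22 = 1465 mg
CL = 195 mL/min = 195 × 0.06 = 11.70 L/h
Infusion rate = 11.70 L/h × 2.22 mg/L = 25.97 mg/h

(a) 1470 mg; (b) 26.0 mg/h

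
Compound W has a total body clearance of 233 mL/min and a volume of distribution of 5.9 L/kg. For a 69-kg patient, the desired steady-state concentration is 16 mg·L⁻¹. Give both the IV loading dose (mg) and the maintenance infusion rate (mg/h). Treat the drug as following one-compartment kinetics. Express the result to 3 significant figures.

(a) 6510 mg; (b) 224 mg/h

Vd = 5.9 L/kg × 69 kg = 407.1 L
Loading dose = Vd × C = 407.1 × 16 = 6514 mg
Convert clearance: 233 mL/min × 60 min/h ÷ 1000 mL/L = 13.98 L/h
Maintenance infusion rate = CL × Css = 13.98 × 16 = 223.7 mg/h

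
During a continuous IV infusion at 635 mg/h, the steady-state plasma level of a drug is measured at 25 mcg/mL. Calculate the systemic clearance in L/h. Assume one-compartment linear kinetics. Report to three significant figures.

25.4 L/h

At steady state, infusion rate = CL × Css, so CL = rate / Css.
CL = 635 / 25 = 25.40 L/h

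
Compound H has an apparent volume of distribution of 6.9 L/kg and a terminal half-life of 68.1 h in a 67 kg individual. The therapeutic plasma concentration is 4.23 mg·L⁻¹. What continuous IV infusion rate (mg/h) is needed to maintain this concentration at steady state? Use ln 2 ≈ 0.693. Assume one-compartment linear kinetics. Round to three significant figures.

Vd = 6.9 L/kg × 67 kg = 462.3 L
CL = 0.693 × Vd / t½ = 0.693 × 462.3 / 68.1 = 4.704 L/h
Infusion rate = CL × Css = 4.704 × 4.23 = 19.90 mg/h

19.9 mg/h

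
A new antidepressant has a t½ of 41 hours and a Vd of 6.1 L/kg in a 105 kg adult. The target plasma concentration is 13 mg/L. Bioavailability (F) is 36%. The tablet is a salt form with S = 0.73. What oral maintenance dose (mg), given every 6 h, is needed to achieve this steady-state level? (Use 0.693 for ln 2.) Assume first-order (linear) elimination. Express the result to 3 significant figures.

3210 mg

Vd(total) = 105 kg × 6.1 L/kg = 640.5 L
k = 0.693/41 = 0.01690 h⁻¹, so CL = k·Vd = 0.01690 × 640.5 = 10.82 L/h
D = CL × Css × τ / F / S = 10.82 × 13 × 6 / 0.36 / 0.73 = 3211 mg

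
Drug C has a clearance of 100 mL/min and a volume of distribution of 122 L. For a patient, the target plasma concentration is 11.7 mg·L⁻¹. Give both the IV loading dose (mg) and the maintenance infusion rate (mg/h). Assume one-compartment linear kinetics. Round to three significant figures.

(a) 1430 mg; (b) 70.2 mg/h

LD = Vd · C_target = 122.0 × 11.7 = 1427 mg
CL = 100 mL/min = 100 × 0.06 = 6.000 L/h
Maintenance infusion rate = CL × Css = 6.000 × 11.7 = 70.20 mg/h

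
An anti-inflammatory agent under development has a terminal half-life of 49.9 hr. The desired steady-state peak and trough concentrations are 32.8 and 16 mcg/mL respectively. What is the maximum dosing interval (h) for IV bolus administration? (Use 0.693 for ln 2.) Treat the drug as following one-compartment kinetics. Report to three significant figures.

k = 0.693 / t½ = 0.693 / 49.9 = 0.01389 h⁻¹
Between IV bolus doses, concentration decays as C = C₀·e^(−kτ), so C_peak/C_trough = e^(kτ).
τ_max = ln(C_peak/C_trough) / k = ln(32.8/16) / 0.01389 = 0.7178 / 0.01389 = 51.68 h

51.7 h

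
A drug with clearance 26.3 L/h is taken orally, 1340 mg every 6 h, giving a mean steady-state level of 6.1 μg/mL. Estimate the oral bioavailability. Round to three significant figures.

0.718

F·D/τ = CL·Css at steady state → F = CL·Css·τ / D.
F = 26.3 × 6.1 × 6 / 1340 = 0.718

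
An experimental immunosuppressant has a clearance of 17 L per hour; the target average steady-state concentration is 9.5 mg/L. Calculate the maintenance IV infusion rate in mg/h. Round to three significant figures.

R₀ = 17.00 × 9.5 = 161.5 mg/h

162 mg/h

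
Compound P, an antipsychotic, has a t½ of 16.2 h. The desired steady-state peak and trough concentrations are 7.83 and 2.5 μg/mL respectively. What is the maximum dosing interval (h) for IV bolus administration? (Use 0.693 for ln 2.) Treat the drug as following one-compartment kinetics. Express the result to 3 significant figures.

26.7 h

k = 0.693 / t½ = 0.693 / 16.2 = 0.04278 h⁻¹
Between IV bolus doses, concentration decays as C = C₀·e^(−kτ), so C_peak/C_trough = e^(kτ).
τ_max = ln(C_peak/C_trough) / k = ln(7.83/2.5) / 0.04278 = 1.142 / 0.04278 = 26.69 h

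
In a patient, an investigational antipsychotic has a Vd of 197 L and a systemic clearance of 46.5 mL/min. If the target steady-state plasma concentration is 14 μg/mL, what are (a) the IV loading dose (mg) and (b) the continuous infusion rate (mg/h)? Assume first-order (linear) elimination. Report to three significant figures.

Loading: fill Vd to C_target → 197.0 L × 14 mg/L = 2758 mg
Convert clearance: 46.5 mL/min × 60 min/h ÷ 1000 mL/L = 2.790 L/h
Maintenance infusion rate = CL × Css = 2.790 × 14 = 39.06 mg/h

(a) 2760 mg; (b) 39.1 mg/h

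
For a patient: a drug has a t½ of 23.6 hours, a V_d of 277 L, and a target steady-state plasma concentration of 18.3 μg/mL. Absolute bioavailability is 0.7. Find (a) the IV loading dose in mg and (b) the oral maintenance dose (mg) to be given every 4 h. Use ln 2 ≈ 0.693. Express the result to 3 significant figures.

LD = Vd × C = 277.0 × 18.3 = 5069 mg
CL = 0.693 × Vd / t½ = 0.693 × 277.0 / 23.6 = 8.134 L/h
D = CL × Css × τ / F = 8.134 × 18.3 × 4 / 0.7 = 850.6 mg

(a) 5070 mg; (b) 851 mg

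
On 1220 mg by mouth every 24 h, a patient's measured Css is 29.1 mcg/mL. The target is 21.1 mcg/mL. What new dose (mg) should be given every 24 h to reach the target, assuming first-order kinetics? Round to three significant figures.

885 mg

With linear kinetics, Css is proportional to dose rate (D/τ) at fixed clearance.
D₂ = D₁ × (Css,target / Css,current) = 1220 × 21.1/29.1 = 884.6 mg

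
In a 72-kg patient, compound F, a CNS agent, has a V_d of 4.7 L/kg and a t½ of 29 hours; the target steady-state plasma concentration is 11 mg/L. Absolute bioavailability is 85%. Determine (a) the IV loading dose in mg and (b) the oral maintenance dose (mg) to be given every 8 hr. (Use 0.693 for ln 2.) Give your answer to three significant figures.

(a) 3720 mg; (b) 837 mg

Vd = 4.7 L/kg × 72 kg = 338.4 L
LD = Vd × C = 338.4 × 11 = 3722 mg
CL = 0.693 × Vd / t½ = 0.693 × 338.4 / 29 = 8.087 L/h
D = CL × Css × τ / F = 8.087 × 11 × 8 / 0.85 = 837.2 mg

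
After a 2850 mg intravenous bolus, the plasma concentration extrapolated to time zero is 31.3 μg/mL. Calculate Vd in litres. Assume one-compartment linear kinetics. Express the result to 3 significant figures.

Immediately after an IV bolus, C₀ = Dose / Vd, so Vd = Dose / C₀.
Vd = 2850 / 31.3 = 91.05 L

91.1 L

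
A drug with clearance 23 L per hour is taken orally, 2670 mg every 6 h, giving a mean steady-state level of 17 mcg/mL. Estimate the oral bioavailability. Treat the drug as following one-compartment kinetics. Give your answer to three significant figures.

F·D/τ = CL·Css at steady state → F = CL·Css·τ / D.
F = 23 × 17 × 6 / 2670 = 0.879

0.879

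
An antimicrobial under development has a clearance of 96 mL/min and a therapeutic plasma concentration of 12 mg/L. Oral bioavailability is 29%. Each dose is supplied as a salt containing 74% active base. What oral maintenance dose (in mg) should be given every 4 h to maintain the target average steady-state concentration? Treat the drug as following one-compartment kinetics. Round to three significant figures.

1290 mg

CL = 96 mL/min = 96 × 0.06 = 5.760 L/h
At steady state, dose per interval replaces the amount cleared in that interval: F·S·D/τ = CL·Css.
D = CL × Css × τ / F / S = 5.760 × 12 × 4 / 0.29 / 0.74 = 1288 mg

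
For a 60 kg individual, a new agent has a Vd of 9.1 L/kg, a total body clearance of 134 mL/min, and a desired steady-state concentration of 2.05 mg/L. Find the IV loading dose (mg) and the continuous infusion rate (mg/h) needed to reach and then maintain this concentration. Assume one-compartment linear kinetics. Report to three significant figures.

(a) 1120 mg; (b) 16.5 mg/h

Total Vd = 9.1 × 60 = 546.0 L
LD = Vd · C_target = 546.0 × 2.05 = 1119 mg
CL = 134 mL/min = 134 × 0.06 = 8.040 L/h
Maintenance: replace elimination → rate = CL × Css = 8.040 × 2.05 = 16.48 mg/h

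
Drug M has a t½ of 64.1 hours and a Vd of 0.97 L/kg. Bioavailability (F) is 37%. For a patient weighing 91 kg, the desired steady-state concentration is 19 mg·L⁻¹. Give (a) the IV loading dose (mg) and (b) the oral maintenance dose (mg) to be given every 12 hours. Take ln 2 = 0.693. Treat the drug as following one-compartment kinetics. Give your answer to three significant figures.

Vd(total) = 91 kg × 0.97 L/kg = 88.27 L
LD = Vd × C = 88.27 × 19 = 1677 mg
CL = 0.693 × Vd / t½ = 0.693 × 88.27 / 64.1 = 0.9543 L/h
D = CL × Css × τ / F = 0.9543 × 19 × 12 / 0.37 = 588.1 mg

(a) 1680 mg; (b) 588 mg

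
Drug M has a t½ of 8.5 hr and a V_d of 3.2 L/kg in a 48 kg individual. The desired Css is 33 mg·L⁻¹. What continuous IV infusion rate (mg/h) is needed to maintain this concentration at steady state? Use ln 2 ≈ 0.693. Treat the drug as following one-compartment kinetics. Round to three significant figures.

Total Vd = 3.2 × 48 = 153.6 L
CL = 0.693 × Vd / t½ = 0.693 × 153.6 / 8.5 = 12.52 L/h
Infusion rate = CL × Css = 12.52 × 33 = 413.2 mg/h

413 mg/h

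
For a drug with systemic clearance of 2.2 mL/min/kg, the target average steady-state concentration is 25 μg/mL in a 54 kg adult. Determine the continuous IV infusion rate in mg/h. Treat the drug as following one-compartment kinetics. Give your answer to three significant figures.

CL = 2.2 mL/min/kg × 54 kg = 118.8 mL/min = 118.8 × 60/1000 = 7.128 L/h
At steady state, infusion rate equals elimination rate: rate in = CL × Css.
Infusion rate = CL · Css = 7.128 L/h × 25 mg/L = 178.2 mg/h

178 mg/h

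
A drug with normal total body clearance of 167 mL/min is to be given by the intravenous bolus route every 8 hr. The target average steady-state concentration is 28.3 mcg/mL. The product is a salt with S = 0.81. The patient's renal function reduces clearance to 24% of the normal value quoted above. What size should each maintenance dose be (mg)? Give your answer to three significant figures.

672 mg

CL = 167 mL/min = 167 × 0.06 = 10.02 L/h
Patient clearance = 0.24 × 10.02 = 2.405 L/h
D = CL × Css × τ / S = 2.405 × 28.3 × 8 / 0.81 = 672.2 mg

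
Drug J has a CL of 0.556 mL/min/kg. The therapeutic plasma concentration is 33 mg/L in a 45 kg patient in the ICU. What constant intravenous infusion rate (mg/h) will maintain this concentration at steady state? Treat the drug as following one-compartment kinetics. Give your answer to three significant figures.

CL = 0.556 mL/min/kg × 45 kg = 25.02 mL/min = 25.02 × 60/1000 = 1.501 L/h
R₀ = 1.501 × 33 = 49.53 mg/h

49.5 mg/h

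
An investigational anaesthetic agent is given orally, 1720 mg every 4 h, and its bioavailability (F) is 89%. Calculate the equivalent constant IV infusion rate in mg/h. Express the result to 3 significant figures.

Equivalent systemic input: infusion rate = F·D/τ.
Rate = 0.89 × 1720 / 4 = 382.7 mg/h

383 mg/h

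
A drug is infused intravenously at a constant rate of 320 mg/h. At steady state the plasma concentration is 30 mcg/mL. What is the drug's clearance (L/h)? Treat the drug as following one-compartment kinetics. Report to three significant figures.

10.7 L/h

At steady state, infusion rate = CL × Css, so CL = rate / Css.
CL = 320 / 30 = 10.67 L/h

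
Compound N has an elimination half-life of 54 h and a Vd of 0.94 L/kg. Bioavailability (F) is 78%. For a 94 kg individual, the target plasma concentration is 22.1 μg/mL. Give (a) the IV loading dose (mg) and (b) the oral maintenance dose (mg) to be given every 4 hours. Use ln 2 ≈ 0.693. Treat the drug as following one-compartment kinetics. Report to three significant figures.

Vd = 0.94 L/kg × 94 kg = 88.36 L
LD = Vd × C = 88.36 × 22.1 = 1953 mg
CL = 0.693 × Vd / t½ = 0.693 × 88.36 / 54 = 1.134 L/h
D = CL × Css × τ / F = 1.134 × 22.1 × 4 / 0.78 = 128.5 mg

(a) 1950 mg; (b) 129 mg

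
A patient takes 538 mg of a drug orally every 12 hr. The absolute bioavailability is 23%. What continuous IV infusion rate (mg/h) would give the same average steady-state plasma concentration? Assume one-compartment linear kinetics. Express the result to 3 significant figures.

Equivalent systemic input: infusion rate = F·D/τ.
Rate = 0.23 × 538 / 12 = 10.31 mg/h

10.3 mg/h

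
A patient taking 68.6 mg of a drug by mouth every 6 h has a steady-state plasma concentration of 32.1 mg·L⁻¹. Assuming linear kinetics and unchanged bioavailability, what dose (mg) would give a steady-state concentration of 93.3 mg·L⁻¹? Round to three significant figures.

199 mg

For first-order elimination, Css ∝ F·D/(CL·τ); F and CL are unchanged, so Css ∝ D/τ.
D₂ = D₁ × (Css,target / Css,current) = 68.6 × 93.3/32.1 = 199.4 mg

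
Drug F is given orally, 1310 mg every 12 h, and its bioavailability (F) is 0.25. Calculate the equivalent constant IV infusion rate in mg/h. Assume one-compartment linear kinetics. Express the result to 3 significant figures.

Equivalent systemic input: infusion rate = F·D/τ.
Rate = 0.25 × 1310 / 12 = 27.29 mg/h

27.3 mg/h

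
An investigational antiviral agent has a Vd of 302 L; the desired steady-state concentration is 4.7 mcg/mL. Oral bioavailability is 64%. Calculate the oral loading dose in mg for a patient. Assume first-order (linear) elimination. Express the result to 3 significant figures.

LD = Vd × C / F = 302.0 × 4.700 / 0.64 = 2218 mg

2220 mg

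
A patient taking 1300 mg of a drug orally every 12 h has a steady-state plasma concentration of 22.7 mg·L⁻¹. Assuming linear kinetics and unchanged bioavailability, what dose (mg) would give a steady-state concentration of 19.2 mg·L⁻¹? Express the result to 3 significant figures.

1100 mg

With linear kinetics, Css is proportional to dose rate (D/τ) at fixed clearance.
D₂ = D₁ × (Css,target / Css,current) = 1300 × 19.2/22.7 = 1100 mg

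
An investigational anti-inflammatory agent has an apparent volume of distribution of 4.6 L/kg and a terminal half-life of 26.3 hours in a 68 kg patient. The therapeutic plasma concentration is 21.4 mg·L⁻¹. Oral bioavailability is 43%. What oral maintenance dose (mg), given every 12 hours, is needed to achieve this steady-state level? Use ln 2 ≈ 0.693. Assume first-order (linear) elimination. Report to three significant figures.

4920 mg

Vd = 4.6 L/kg × 68 kg = 312.8 L
CL = 0.693 × Vd / t½ = 0.693 × 312.8 / 26.3 = 8.242 L/h
D = CL × Css × τ / F = 8.242 × 21.4 × 12 / 0.43 = 4922 mg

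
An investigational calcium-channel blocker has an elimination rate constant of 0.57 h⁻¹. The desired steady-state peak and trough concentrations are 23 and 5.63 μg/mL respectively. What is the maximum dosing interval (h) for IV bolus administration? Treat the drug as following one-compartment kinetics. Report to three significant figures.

Between IV bolus doses, concentration decays as C = C₀·e^(−kτ), so C_peak/C_trough = e^(kτ).
τ_max = ln(C_peak/C_trough) / k = ln(23/5.63) / 0.5700 = 1.407 / 0.5700 = 2.468 h

2.47 h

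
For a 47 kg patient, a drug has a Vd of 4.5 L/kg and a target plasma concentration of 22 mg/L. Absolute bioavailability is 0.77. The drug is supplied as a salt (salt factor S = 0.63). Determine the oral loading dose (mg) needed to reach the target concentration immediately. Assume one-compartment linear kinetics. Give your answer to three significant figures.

9590 mg

Total Vd = 4.5 × 47 = 211.5 L
The loading dose fills Vd to the target concentration.
LD = Vd × C / F / S = 211.5 × 22.00 / 0.77 / 0.63 = 9592 mg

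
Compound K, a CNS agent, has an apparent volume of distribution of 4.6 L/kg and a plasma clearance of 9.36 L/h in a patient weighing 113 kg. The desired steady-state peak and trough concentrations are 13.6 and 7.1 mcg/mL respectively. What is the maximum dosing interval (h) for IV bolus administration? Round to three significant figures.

36.1 h

Vd = 4.6 L/kg × 113 kg = 519.8 L
k = CL / Vd = 9.360 / 519.8 = 0.01801 h⁻¹
Between IV bolus doses, concentration decays as C = C₀·e^(−kτ), so C_peak/C_trough = e^(kτ).
τ_max = ln(C_peak/C_trough) / k = ln(13.6/7.1) / 0.01801 = 0.6500 / 0.01801 = 36.09 h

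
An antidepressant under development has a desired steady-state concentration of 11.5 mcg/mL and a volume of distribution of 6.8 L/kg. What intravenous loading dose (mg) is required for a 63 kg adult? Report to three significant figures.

Total Vd = 6.8 × 63 = 428.4 L
LD = Vd × C = 428.4 × 11.50 = 4927 mg

4930 mg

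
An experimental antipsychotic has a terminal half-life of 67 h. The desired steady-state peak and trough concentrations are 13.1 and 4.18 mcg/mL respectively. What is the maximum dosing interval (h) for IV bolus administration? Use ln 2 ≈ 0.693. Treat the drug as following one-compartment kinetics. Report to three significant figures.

k = 0.693 / t½ = 0.693 / 67 = 0.01034 h⁻¹
Between IV bolus doses, concentration decays as C = C₀·e^(−kτ), so C_peak/C_trough = e^(kτ).
τ_max = ln(C_peak/C_trough) / k = ln(13.1/4.18) / 0.01034 = 1.142 / 0.01034 = 110.4 h

110 h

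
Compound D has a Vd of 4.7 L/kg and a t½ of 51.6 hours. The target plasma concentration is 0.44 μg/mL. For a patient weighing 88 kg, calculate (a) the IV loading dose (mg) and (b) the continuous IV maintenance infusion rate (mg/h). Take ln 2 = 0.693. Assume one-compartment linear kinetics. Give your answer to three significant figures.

Vd = 4.7 L/kg × 88 kg = 413.6 L
LD = Vd × C = 413.6 × 0.44 = 182.0 mg
CL = 0.693 × Vd / t½ = 0.693 × 413.6 / 51.6 = 5.555 L/h
Infusion rate = CL × Css = 5.555 × 0.44 = 2.444 mg/h

(a) 182 mg; (b) 2.44 mg/h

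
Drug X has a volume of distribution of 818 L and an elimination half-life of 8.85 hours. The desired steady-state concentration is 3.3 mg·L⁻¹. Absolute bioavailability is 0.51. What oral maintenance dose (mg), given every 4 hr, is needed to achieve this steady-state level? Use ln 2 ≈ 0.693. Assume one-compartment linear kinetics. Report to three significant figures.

1660 mg

k = 0.693/8.85 = 0.07831 h⁻¹, so CL = k·Vd = 0.07831 × 818.0 = 64.06 L/h
D = CL × Css × τ / F = 64.06 × 3.3 × 4 / 0.51 = 1658 mg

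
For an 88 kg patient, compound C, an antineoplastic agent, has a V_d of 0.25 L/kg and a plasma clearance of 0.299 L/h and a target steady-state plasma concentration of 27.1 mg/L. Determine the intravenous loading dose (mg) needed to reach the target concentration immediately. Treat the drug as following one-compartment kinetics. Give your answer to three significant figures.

Total Vd = 0.25 × 88 = 22.00 L
LD = Vd × C = 22.00 × 27.10 = 596.2 mg

596 mg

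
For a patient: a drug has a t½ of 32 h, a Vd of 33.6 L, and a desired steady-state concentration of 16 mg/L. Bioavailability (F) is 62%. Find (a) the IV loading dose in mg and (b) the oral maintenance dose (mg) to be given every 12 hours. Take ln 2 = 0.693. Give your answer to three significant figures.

(a) 538 mg; (b) 225 mg

LD = Vd × C = 33.60 × 16 = 537.6 mg
CL = 0.693 × Vd / t½ = 0.693 × 33.60 / 32 = 0.7277 L/h
D = CL × Css × τ / F = 0.7277 × 16 × 12 / 0.62 = 225.4 mg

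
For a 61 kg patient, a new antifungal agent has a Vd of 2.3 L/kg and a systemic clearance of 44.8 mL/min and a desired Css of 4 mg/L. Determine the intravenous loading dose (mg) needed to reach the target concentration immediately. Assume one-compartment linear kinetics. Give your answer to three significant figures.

Vd(total) = 61 kg × 2.3 L/kg = 140.3 L
Loading dose depends on Vd (not clearance): it fills the distribution volume.
LD = Vd × C = 140.3 × 4.000 = 561.2 mg

561 mg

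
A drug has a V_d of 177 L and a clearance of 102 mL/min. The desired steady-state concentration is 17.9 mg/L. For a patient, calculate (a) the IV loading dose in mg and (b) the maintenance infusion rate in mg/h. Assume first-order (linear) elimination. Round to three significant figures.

LD = Vd · C_target = 177.0 × 17.9 = 3168 mg
CL = 102 mL/min × 60/1000 = 6.120 L/h
Maintenance: replace elimination → rate = CL × Css = 6.120 × 17.9 = 109.5 mg/h

(a) 3170 mg; (b) 110 mg/h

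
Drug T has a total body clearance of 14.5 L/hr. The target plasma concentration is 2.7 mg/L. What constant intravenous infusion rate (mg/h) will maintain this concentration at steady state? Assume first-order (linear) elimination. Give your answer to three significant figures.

Rate = CL × Css = 14.50 × 2.7 = 39.15 mg/h

39.2 mg/h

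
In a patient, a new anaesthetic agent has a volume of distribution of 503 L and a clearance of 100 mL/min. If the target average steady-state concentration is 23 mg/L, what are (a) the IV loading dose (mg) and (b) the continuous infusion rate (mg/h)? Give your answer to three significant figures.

LD = Vd · C_target = 503.0 × 23 = 11570 mg
CL = 100 mL/min = 100 × 0.06 = 6.000 L/h
Infusion rate = 6.000 L/h × 23 mg/L = 138.0 mg/h

(a) 11600 mg; (b) 138 mg/h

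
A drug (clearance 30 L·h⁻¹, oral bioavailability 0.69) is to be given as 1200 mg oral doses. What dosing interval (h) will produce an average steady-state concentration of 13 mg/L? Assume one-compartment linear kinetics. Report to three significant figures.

F·D/τ = CL·Css → τ = F·D / (CL·Css).
τ = 0.69 × 1200 / (30 × 13) = 2.123 h

2.12 h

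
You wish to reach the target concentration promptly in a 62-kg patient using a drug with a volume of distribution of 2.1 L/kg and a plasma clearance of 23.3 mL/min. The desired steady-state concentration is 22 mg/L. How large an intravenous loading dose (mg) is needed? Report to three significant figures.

2860 mg

Vd = 2.1 L/kg × 62 kg = 130.2 L
LD = Vd × C = 130.2 × 22.00 = 2864 mg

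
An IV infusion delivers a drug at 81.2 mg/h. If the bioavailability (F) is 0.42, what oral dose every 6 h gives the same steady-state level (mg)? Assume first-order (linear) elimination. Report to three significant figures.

1160 mg

To maintain the same Css, the systemic dosing rate must be unchanged: F·D/τ = infusion rate.
D = rate × τ / F = 81.2 × 6 / 0.42 = 1160 mg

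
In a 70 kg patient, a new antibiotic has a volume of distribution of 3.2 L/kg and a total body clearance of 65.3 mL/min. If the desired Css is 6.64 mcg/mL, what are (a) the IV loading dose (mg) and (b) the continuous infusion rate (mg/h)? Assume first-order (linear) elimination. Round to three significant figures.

(a) 1490 mg; (b) 26.0 mg/h

Vd(total) = 70 kg × 3.2 L/kg = 224.0 L
Loading: fill Vd to C_target → 224.0 L × 6.64 mg/L = 1487 mg
CL = 65.3 mL/min = 65.3 × 0.06 = 3.918 L/h
Maintenance infusion rate = CL × Css = 3.918 × 6.64 = 26.02 mg/h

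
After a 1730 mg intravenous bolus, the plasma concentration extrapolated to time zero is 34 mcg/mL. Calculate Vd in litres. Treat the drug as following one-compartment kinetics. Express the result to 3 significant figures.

Immediately after an IV bolus, C₀ = Dose / Vd, so Vd = Dose / C₀.
Vd = 1730 / 34 = 50.88 L

50.9 L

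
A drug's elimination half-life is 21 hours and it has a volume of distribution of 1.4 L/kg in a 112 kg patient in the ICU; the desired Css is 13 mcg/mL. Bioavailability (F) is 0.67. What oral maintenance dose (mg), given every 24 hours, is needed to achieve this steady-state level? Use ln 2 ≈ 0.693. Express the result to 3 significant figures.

Vd = 1.4 L/kg × 112 kg = 156.8 L
k = 0.693/21 = 0.03300 h⁻¹, so CL = k·Vd = 0.03300 × 156.8 = 5.174 L/h
D = CL × Css × τ / F = 5.174 × 13 × 24 / 0.67 = 2409 mg

2410 mg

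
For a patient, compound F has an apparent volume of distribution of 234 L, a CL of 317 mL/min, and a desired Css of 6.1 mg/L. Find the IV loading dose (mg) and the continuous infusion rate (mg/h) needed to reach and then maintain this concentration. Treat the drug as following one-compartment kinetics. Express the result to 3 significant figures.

(a) 1430 mg; (b) 116 mg/h

Loading dose = Vd × C = 234.0 × 6.1 = 1427 mg
CL = 317 mL/min × 60/1000 = 19.02 L/h
Maintenance: replace elimination → rate = CL × Css = 19.02 × 6.1 = 116.0 mg/h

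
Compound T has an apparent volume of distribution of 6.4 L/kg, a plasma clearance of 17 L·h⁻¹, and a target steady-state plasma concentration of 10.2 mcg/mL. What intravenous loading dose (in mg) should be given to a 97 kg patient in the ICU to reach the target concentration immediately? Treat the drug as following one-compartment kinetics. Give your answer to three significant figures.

6330 mg

Total Vd = 6.4 × 97 = 620.8 L
LD = Vd × C = 620.8 × 10.20 = 6332 mg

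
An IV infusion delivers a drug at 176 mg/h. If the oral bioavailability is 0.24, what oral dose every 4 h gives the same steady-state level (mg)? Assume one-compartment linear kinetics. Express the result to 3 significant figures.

2930 mg

To maintain the same Css, the systemic dosing rate must be unchanged: F·D/τ = infusion rate.
D = rate × τ / F = 176 × 4 / 0.24 = 2933 mg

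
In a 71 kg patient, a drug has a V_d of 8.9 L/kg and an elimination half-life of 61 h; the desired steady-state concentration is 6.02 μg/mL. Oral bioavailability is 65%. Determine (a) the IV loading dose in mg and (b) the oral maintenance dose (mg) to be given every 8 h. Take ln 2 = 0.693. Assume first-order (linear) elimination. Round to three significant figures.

Total Vd = 8.9 × 71 = 631.9 L
LD = Vd × C = 631.9 × 6.02 = 3804 mg
CL = 0.693 × Vd / t½ = 0.693 × 631.9 / 61 = 7.179 L/h
D = CL × Css × τ / F = 7.179 × 6.02 × 8 / 0.65 = 531.9 mg

(a) 3800 mg; (b) 532 mg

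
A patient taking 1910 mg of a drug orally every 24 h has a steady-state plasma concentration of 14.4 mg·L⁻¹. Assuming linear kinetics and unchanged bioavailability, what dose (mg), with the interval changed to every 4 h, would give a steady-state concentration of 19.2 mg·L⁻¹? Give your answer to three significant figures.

424 mg

With linear kinetics, Css is proportional to dose rate (D/τ) at fixed clearance.
D₂ = D₁ × (Css,target / Css,current) × (τ₂/τ₁) = 1910 × (19.2/14.4) × (4/24) = 424.4 mg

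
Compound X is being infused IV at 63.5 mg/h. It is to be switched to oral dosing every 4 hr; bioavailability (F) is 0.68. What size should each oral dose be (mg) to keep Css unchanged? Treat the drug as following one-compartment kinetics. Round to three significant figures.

To maintain the same Css, the systemic dosing rate must be unchanged: F·D/τ = infusion rate.
D = rate × τ / F = 63.5 × 4 / 0.68 = 373.5 mg

374 mg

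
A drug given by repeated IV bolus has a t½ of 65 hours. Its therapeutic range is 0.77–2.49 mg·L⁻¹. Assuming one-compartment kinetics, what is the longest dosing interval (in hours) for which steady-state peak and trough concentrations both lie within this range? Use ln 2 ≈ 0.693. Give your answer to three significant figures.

k = 0.693 / t½ = 0.693 / 65 = 0.01066 h⁻¹
Between IV bolus doses, concentration decays as C = C₀·e^(−kτ), so C_peak/C_trough = e^(kτ).
τ_max = ln(C_peak/C_trough) / k = ln(2.49/0.77) / 0.01066 = 1.174 / 0.01066 = 110.1 h

110 h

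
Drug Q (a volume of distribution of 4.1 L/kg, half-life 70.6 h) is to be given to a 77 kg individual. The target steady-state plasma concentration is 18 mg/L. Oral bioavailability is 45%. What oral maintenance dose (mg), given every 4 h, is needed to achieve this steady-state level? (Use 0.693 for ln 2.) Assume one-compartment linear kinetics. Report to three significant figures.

Vd = 4.1 L/kg × 77 kg = 315.7 L
k = 0.693/70.6 = 0.009816 h⁻¹, so CL = k·Vd = 0.009816 × 315.7 = 3.099 L/h
D = CL × Css × τ / F = 3.099 × 18 × 4 / 0.45 = 495.8 mg

496 mg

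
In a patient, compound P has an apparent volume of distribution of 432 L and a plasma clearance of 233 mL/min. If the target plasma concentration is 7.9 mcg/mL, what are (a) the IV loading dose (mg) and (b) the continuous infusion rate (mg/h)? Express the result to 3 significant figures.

(a) 3410 mg; (b) 110 mg/h

Loading: fill Vd to C_target → 432.0 L × 7.9 mg/L = 3413 mg
Convert clearance: 233 mL/min × 60 min/h ÷ 1000 mL/L = 13.98 L/h
Maintenance infusion rate = CL × Css = 13.98 × 7.9 = 110.4 mg/h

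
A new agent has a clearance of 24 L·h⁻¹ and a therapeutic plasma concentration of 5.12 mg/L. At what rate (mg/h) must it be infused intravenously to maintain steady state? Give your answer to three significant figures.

R₀ = 24.00 × 5.12 = 122.9 mg/h

123 mg/h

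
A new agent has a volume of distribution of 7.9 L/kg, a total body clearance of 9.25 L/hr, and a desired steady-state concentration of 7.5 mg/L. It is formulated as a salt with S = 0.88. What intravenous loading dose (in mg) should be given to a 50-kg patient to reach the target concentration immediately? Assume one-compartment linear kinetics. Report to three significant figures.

Vd = 7.9 L/kg × 50 kg = 395.0 L
LD = Vd × C / S = 395.0 × 7.500 / 0.88 = 3366 mg

3370 mg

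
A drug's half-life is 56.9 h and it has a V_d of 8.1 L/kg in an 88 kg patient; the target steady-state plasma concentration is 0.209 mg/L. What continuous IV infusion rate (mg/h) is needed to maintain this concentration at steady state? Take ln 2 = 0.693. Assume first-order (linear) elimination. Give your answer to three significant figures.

Total Vd = 8.1 × 88 = 712.8 L
CL = 0.693 × Vd / t½ = 0.693 × 712.8 / 56.9 = 8.681 L/h
Infusion rate = CL × Css = 8.681 × 0.209 = 1.814 mg/h

1.81 mg/h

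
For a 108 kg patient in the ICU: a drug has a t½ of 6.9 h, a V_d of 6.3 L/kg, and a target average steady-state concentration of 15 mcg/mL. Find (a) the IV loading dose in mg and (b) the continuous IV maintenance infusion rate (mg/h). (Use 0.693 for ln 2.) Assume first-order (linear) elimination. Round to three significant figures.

Total Vd = 6.3 × 108 = 680.4 L
LD = Vd × C = 680.4 × 15 = 10210 mg
CL = 0.693 × Vd / t½ = 0.693 × 680.4 / 6.9 = 68.34 L/h
Infusion rate = CL × Css = 68.34 × 15 = 1025 mg/h

(a) 10200 mg; (b) 1030 mg/h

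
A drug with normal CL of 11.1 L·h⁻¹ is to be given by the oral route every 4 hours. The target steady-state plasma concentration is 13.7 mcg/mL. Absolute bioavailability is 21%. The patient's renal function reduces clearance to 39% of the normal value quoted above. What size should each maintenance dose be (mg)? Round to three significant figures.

1130 mg

Patient clearance = 0.39 × 11.10 = 4.329 L/h
D = CL × Css × τ / F = 4.329 × 13.7 × 4 / 0.21 = 1130 mg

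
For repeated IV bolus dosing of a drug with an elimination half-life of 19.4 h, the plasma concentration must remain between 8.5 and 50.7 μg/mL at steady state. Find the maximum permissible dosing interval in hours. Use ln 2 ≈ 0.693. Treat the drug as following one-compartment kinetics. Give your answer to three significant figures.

50.0 h

k = 0.693 / t½ = 0.693 / 19.4 = 0.03572 h⁻¹
Between IV bolus doses, concentration decays as C = C₀·e^(−kτ), so C_peak/C_trough = e^(kτ).
τ_max = ln(C_peak/C_trough) / k = ln(50.7/8.5) / 0.03572 = 1.786 / 0.03572 = 50.00 h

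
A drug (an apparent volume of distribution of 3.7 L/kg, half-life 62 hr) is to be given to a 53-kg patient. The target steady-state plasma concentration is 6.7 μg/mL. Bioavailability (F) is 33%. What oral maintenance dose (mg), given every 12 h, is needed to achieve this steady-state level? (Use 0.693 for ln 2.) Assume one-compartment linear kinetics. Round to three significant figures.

534 mg

Vd(total) = 53 kg × 3.7 L/kg = 196.1 L
k = 0.693/62 = 0.01118 h⁻¹, so CL = k·Vd = 0.01118 × 196.1 = 2.192 L/h
D = CL × Css × τ / F = 2.192 × 6.7 × 12 / 0.33 = 534.1 mg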